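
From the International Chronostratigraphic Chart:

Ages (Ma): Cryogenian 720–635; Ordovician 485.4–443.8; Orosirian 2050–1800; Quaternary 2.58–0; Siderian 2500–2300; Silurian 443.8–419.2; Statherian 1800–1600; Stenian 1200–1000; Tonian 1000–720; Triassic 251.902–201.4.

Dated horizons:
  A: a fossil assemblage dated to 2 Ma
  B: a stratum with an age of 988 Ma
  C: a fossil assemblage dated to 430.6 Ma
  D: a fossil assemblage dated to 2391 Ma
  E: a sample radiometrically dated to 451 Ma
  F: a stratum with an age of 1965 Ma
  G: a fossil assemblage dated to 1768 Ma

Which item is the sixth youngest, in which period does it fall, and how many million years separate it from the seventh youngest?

Smaller Ma means younger, so youngest first: A 2 < C 430.6 < E 451 < B 988 < G 1768 < F 1965 < D 2391.
Counting 6 along gives F (1965 Ma); the excerpt puts that inside the Orosirian, 2050–1800 Ma.
Next in line is D (2391 Ma), and 2391 − 1965 = 426 Myr.

F, in the Orosirian; 426 million years to D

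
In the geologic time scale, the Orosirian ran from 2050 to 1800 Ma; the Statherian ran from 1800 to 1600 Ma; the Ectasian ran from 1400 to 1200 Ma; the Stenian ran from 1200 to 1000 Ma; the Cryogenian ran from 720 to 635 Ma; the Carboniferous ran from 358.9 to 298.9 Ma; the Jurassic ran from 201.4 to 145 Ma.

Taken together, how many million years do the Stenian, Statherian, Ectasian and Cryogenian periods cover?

Duration is start − end for each: (1200 − 1000) + (1800 − 1600) + (1400 − 1200) + (720 − 635).
That is 200 + 200 + 200 + 85, which totals 685 million years.

685 million years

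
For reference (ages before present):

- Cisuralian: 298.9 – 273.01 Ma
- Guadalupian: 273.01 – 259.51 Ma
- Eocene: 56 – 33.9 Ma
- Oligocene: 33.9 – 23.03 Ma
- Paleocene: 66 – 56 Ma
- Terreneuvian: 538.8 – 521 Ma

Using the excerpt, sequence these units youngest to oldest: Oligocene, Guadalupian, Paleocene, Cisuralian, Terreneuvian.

Sorting by start age (ascending Ma, since larger Ma = older): Oligocene start 33.9, Paleocene start 66, Guadalupian start 273.01, Cisuralian start 298.9, Terreneuvian start 538.8.

Oligocene → Paleocene → Guadalupian → Cisuralian → Terreneuvian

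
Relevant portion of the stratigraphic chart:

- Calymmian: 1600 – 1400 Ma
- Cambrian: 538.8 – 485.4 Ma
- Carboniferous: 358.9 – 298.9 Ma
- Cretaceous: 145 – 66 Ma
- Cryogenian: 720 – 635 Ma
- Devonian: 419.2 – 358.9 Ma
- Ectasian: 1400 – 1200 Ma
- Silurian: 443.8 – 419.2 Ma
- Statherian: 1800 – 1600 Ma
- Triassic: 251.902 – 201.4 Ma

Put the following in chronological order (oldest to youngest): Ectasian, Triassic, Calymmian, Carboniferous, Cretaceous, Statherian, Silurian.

Statherian → Calymmian → Ectasian → Silurian → Carboniferous → Triassic → Cretaceous

The oldest of these is Statherian (starts 1800 Ma) and the youngest is Cretaceous (ends 66 Ma).
In between, by decreasing start age: Calymmian (1600), Ectasian (1400), Silurian (443.8), Carboniferous (358.9), Triassic (251.902).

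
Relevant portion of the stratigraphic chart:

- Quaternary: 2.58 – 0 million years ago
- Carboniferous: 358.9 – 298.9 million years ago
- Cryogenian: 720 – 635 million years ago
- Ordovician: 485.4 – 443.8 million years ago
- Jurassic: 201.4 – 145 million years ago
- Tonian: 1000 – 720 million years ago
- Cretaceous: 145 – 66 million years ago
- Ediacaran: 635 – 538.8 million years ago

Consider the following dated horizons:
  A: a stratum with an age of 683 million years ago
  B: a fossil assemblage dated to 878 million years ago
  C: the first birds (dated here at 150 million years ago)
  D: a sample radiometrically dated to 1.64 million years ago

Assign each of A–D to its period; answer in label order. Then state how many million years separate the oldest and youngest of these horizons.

Match each age against the start–end ranges in the excerpt: A = 683 Ma → Cryogenian (720–635); B = 878 Ma → Tonian (1000–720); C = 150 Ma → Jurassic (201.4–145); D = 1.64 Ma → Quaternary (2.58–0).
The largest age is 878 Ma and the smallest is 1.64 Ma; their difference is 876.36 Myr.

A — Cryogenian; B — Tonian; C — Jurassic; D — Quaternary; span 876.36 million years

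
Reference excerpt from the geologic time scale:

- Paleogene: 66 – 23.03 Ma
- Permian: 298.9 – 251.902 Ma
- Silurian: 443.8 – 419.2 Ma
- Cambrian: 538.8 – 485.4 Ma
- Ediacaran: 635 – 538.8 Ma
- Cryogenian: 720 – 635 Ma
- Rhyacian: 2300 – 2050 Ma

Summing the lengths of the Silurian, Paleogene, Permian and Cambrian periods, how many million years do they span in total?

Duration is start − end for each: (443.8 − 419.2) + (66 − 23.03) + (298.9 − 251.902) + (538.8 − 485.4).
That is 24.6 + 42.97 + 46.998 + 53.4, which totals 167.968 million years.

167.968 million years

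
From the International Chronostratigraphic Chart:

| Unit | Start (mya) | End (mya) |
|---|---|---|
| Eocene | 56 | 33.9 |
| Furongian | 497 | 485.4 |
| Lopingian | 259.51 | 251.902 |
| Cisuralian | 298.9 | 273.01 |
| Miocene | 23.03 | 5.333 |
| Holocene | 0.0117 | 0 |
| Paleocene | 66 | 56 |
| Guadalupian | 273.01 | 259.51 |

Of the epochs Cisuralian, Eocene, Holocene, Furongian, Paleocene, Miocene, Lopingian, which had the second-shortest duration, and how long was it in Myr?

Lopingian, 7.608 million years

Start − end for each: Cisuralian 298.9 − 273.01 = 25.89; Eocene 56 − 33.9 = 22.1; Holocene 0.0117 − 0 = 0.0117; Furongian 497 − 485.4 = 11.6; Paleocene 66 − 56 = 10; Miocene 23.03 − 5.333 = 17.697; Lopingian 259.51 − 251.902 = 7.608.
Ranking these from shortest: Holocene < Lopingian < Paleocene < Furongian < Miocene < Eocene < Cisuralian.
Position 2 in that ranking is Lopingian, which lasted 7.608 Myr.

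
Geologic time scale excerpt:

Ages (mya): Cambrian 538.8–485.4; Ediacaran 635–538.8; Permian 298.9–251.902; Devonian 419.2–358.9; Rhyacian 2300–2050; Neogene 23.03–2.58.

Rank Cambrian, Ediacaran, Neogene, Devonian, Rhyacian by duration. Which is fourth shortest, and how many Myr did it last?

Ediacaran, 96.2 million years

Durations: Cambrian 53.4; Ediacaran 96.2; Neogene 20.45; Devonian 60.3; Rhyacian 250 Myr.
Sorted shortest-first: Neogene (20.45), Cambrian (53.4), Devonian (60.3), Ediacaran (96.2), Rhyacian (250).
The fourth shortest is Ediacaran at 96.2 Myr.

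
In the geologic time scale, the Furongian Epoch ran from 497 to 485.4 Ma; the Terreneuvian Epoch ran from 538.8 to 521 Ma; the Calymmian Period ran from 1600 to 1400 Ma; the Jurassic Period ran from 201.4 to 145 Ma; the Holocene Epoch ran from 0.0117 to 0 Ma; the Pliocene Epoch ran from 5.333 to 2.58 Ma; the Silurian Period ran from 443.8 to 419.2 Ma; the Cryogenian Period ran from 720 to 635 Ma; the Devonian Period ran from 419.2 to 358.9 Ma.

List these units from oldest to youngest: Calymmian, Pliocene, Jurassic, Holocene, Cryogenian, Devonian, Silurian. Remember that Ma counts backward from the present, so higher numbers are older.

The oldest of these is Calymmian (starts 1600 Ma) and the youngest is Holocene (ends 0 Ma).
In between, by decreasing start age: Cryogenian (720), Silurian (443.8), Devonian (419.2), Jurassic (201.4), Pliocene (5.333).

Calymmian, Cryogenian, Silurian, Devonian, Jurassic, Pliocene, Holocene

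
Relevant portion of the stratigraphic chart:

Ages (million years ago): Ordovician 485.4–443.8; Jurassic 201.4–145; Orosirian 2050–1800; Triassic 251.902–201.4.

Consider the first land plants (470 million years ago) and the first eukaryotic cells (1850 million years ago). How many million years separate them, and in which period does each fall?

Elapsed time: 1850 − 470 = 1380 Myr.
470 Ma lies within 485.4–443.8 Ma: Ordovician.
1850 Ma lies within 2050–1800 Ma: Orosirian.

1380 million years apart; the first in the Ordovician, the second in the Orosirian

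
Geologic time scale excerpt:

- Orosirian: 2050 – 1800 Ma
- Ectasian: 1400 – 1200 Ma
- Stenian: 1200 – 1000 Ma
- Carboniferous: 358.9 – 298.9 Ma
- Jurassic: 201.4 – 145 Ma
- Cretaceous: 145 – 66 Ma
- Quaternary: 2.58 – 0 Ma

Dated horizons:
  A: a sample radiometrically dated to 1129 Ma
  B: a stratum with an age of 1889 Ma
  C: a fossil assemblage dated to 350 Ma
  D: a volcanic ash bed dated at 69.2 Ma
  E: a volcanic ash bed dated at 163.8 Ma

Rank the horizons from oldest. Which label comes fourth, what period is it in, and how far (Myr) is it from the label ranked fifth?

E, in the Jurassic; 94.6 million years to D

Sorted oldest-first by Ma: B (1889), A (1129), C (350), E (163.8), D (69.2).
The fourth oldest is E at 163.8 Ma, which lies in 201.4–145 Ma: the Jurassic.
The fifth oldest is D at 69.2 Ma; separation = |163.8 − 69.2| = 94.6 Myr.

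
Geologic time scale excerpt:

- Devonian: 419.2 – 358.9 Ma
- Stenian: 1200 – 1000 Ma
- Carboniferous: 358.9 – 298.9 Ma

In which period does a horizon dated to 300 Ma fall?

Carboniferous

300 Ma lies between 358.9 and 298.9 Ma, so it falls in the Carboniferous.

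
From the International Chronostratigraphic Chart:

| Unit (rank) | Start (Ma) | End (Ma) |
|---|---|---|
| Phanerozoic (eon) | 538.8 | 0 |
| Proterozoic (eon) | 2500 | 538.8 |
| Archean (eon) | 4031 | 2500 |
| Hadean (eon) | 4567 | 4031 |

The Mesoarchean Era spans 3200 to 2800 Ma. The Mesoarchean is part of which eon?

The Mesoarchean (3200–2800 Ma) lies entirely within 4031–2500 Ma, the Archean Eon.

Archean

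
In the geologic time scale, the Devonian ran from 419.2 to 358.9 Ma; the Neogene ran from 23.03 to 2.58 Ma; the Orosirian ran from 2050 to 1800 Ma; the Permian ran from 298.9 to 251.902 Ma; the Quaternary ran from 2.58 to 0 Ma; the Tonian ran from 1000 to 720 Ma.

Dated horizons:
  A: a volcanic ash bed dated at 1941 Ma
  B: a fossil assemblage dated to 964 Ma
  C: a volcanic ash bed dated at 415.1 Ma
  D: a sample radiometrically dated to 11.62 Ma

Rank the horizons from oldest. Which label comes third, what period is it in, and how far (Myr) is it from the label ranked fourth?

C, in the Devonian; 403.48 million years to D

Larger Ma means older, so oldest first: A 1941 > B 964 > C 415.1 > D 11.62.
Counting 3 along gives C (415.1 Ma); the excerpt puts that inside the Devonian, 419.2–358.9 Ma.
Next in line is D (11.62 Ma), and 415.1 − 11.62 = 403.48 Myr.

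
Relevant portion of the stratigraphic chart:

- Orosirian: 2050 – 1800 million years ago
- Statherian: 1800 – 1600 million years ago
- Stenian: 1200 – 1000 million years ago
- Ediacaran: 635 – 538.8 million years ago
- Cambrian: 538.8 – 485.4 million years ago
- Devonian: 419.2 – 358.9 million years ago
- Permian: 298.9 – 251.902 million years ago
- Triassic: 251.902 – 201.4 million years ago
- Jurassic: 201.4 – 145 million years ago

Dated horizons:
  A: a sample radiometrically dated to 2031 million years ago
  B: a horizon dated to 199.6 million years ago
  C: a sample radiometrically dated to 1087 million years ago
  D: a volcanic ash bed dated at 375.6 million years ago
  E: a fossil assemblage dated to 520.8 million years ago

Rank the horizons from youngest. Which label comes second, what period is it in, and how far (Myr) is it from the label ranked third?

Sorted youngest-first by Ma: B (199.6), D (375.6), E (520.8), C (1087), A (2031).
The second youngest is D at 375.6 Ma, which lies in 419.2–358.9 Ma: the Devonian.
The third youngest is E at 520.8 Ma; separation = |375.6 − 520.8| = 145.2 Myr.

D, in the Devonian; 145.2 million years to E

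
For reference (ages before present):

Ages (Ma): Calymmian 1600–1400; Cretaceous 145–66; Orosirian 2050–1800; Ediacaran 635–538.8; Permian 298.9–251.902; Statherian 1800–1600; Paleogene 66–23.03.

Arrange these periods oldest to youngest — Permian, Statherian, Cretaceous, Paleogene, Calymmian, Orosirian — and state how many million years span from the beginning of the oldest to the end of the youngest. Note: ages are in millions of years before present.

Orosirian → Statherian → Calymmian → Permian → Cretaceous → Paleogene; total span 2026.97 Myr

From the excerpt: Permian 298.9–251.902; Statherian 1800–1600; Cretaceous 145–66; Paleogene 66–23.03; Calymmian 1600–1400; Orosirian 2050–1800 (Ma).
Larger Ma is earlier, so the oldest is Orosirian and the youngest is Paleogene; oldest to youngest: Orosirian, Statherian, Calymmian, Permian, Cretaceous, Paleogene.
Oldest start 2050 minus youngest end 23.03 gives 2026.97 Myr overall.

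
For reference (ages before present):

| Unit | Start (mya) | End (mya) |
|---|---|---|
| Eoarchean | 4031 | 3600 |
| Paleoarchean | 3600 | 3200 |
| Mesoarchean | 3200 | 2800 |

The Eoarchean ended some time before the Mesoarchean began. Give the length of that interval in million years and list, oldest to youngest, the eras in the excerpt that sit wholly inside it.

End of Eoarchean = 3600 Ma; start of Mesoarchean = 3200 Ma.
Gap = 3600 − 3200 = 400 Myr.
Eras wholly inside 3600–3200 Ma: Paleoarchean (3600–3200).

400 million years; Paleoarchean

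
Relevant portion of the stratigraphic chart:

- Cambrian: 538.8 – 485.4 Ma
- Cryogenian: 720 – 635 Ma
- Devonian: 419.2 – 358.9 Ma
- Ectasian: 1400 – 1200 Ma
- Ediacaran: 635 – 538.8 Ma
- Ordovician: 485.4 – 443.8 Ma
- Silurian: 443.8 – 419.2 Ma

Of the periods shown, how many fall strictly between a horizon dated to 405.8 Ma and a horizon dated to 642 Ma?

642 Ma sits inside the Cryogenian (720–635) and 405.8 Ma inside the Devonian (419.2–358.9); neither of those is wholly between the two dates.
The listed periods lying completely between them are Ediacaran, Cambrian, Ordovician, Silurian — 4 in all.

4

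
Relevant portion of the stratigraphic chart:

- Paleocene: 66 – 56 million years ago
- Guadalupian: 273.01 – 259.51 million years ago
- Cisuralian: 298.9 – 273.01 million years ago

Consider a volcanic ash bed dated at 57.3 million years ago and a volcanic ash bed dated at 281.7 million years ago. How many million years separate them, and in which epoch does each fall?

Elapsed time: 281.7 − 57.3 = 224.4 Myr.
57.3 Ma lies within 66–56 Ma: Paleocene.
281.7 Ma lies within 298.9–273.01 Ma: Cisuralian.

224.4 million years apart; the first in the Paleocene, the second in the Cisuralian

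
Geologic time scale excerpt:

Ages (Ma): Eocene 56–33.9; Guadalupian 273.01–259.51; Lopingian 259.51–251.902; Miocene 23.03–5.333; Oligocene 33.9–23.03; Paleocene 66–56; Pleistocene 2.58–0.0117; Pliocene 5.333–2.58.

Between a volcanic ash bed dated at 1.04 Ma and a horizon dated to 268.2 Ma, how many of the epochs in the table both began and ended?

6

268.2 Ma sits inside the Guadalupian (273.01–259.51) and 1.04 Ma inside the Pleistocene (2.58–0.0117); neither of those is wholly between the two dates.
The listed epochs lying completely between them are Lopingian, Paleocene, Eocene, Oligocene, Miocene, Pliocene — 6 in all.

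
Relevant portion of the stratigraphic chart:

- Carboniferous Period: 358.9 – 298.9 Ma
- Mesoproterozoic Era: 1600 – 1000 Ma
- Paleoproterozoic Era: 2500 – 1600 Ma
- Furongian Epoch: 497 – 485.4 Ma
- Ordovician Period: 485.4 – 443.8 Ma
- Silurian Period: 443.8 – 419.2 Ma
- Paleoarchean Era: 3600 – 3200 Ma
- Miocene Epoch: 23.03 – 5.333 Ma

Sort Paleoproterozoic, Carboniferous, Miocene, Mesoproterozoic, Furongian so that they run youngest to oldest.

Read off each span (Ma): Paleoproterozoic 2500–1600; Carboniferous 358.9–298.9; Miocene 23.03–5.333; Mesoproterozoic 1600–1000; Furongian 497–485.4.
Larger Ma is older, so oldest→youngest is Paleoproterozoic, Mesoproterozoic, Furongian, Carboniferous, Miocene; reverse it for youngest→oldest.

Miocene, then Carboniferous, then Furongian, then Mesoproterozoic, then Paleoproterozoic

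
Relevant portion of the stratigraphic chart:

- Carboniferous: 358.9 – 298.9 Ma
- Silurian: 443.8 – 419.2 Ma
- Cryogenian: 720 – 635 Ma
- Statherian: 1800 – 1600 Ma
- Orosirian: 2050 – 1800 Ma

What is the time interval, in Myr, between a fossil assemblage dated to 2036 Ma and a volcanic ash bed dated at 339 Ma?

2036 − 339 = 1697 million years.

1697 million years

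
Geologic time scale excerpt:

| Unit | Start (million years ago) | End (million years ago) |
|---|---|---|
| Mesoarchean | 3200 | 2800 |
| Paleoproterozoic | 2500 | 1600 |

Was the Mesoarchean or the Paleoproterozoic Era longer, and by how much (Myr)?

Mesoarchean: 3200 − 2800 = 400 Myr.
Paleoproterozoic: 2500 − 1600 = 900 Myr.
Difference: 900 − 400 = 500 Myr, so the Paleoproterozoic was longer.

Paleoproterozoic, by 500 million years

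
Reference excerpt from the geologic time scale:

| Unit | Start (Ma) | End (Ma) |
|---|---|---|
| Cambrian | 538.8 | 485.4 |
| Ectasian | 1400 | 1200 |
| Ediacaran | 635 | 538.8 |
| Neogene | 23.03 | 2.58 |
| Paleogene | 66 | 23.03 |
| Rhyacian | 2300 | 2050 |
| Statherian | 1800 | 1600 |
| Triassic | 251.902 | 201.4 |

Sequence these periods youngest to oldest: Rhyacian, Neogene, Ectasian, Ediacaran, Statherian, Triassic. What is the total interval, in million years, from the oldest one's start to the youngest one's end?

Start ages (Ma): Rhyacian 2300, Statherian 1800, Ectasian 1400, Ediacaran 635, Triassic 251.902, Neogene 23.03.
Ordered youngest to oldest: Neogene, Triassic, Ediacaran, Ectasian, Statherian, Rhyacian.
Span = 2300 − 2.58 = 2297.42 Myr.

Neogene, Triassic, Ediacaran, Ectasian, Statherian, Rhyacian; total span 2297.42 Myr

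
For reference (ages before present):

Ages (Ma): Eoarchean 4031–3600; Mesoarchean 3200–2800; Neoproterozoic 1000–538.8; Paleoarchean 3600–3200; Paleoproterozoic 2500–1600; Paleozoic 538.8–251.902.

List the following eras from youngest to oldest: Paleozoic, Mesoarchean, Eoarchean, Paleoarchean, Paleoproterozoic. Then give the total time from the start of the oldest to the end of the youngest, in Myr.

Paleozoic → Paleoproterozoic → Mesoarchean → Paleoarchean → Eoarchean; total span 3779.098 Myr

From the excerpt: Paleozoic 538.8–251.902; Mesoarchean 3200–2800; Eoarchean 4031–3600; Paleoarchean 3600–3200; Paleoproterozoic 2500–1600 (Ma).
Larger Ma is earlier, so the oldest is Eoarchean and the youngest is Paleozoic; youngest to oldest: Paleozoic, Paleoproterozoic, Mesoarchean, Paleoarchean, Eoarchean.
Oldest start 4031 minus youngest end 251.902 gives 3779.098 Myr overall.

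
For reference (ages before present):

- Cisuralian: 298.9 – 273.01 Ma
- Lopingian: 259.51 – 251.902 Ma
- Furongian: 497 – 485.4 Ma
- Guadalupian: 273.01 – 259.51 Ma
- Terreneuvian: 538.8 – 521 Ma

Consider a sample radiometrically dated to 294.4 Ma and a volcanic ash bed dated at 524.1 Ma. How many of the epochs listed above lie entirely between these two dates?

The older date is 524.1 Ma and the younger is 294.4 Ma.
Epochs with start < 524.1 and end > 294.4 Ma: Furongian (497–485.4).
That is 1 complete epoch.

1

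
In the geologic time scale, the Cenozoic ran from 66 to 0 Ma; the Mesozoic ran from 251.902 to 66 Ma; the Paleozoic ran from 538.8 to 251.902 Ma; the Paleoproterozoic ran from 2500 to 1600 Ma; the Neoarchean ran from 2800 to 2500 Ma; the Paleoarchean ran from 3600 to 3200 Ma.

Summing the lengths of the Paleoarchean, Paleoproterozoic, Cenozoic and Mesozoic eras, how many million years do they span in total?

1551.902 million years

Duration is start − end for each: (3600 − 3200) + (2500 − 1600) + (66 − 0) + (251.902 − 66).
That is 400 + 900 + 66 + 185.902, which totals 1551.902 million years.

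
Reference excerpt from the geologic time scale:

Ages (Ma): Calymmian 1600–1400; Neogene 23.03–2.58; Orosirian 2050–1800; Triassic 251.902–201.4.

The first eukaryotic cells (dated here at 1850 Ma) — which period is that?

1850 Ma lies between 2050 and 1800 Ma, so it falls in the Orosirian.

Orosirian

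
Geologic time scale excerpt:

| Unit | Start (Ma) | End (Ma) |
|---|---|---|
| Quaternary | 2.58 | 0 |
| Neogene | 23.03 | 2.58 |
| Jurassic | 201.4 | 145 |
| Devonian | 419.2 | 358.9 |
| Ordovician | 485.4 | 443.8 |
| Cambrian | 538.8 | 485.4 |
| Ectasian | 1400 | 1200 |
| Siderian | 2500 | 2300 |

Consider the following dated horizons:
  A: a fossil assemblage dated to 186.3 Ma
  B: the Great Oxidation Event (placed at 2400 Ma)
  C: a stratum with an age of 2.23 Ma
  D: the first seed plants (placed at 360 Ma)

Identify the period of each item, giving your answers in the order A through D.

A — Jurassic; B — Siderian; C — Quaternary; D — Devonian

Match each age against the start–end ranges in the excerpt: A = 186.3 Ma → Jurassic (201.4–145); B = 2400 Ma → Siderian (2500–2300); C = 2.23 Ma → Quaternary (2.58–0); D = 360 Ma → Devonian (419.2–358.9).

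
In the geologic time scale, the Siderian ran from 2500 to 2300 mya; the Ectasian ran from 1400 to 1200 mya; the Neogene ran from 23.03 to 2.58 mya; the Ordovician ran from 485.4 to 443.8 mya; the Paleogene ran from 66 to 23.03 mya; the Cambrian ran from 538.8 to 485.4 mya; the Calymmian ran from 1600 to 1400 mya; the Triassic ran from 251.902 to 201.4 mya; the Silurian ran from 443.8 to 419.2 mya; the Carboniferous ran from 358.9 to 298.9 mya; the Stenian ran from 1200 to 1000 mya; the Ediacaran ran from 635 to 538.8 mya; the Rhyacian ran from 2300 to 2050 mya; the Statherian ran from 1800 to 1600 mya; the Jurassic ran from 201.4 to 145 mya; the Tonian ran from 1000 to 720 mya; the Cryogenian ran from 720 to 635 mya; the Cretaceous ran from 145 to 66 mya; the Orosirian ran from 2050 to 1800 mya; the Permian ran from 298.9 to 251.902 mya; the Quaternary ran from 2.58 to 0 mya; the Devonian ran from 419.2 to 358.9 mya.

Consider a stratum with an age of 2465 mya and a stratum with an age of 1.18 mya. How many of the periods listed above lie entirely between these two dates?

2465 Ma sits inside the Siderian (2500–2300) and 1.18 Ma inside the Quaternary (2.58–0); neither of those is wholly between the two dates.
The listed periods lying completely between them are Rhyacian, Orosirian, Statherian, Calymmian, Ectasian, Stenian, Tonian, Cryogenian, Ediacaran, Cambrian, Ordovician, Silurian, Devonian, Carboniferous, Permian, Triassic, Jurassic, Cretaceous, Paleogene, Neogene — 20 in all.

20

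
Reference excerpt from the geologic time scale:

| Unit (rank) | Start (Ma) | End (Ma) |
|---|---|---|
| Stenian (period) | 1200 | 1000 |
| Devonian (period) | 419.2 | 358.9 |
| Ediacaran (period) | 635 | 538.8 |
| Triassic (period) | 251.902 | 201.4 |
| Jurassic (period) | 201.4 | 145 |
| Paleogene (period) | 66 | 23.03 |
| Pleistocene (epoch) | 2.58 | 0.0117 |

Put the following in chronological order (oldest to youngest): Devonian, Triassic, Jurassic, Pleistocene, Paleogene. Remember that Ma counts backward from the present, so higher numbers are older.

Devonian, then Triassic, then Jurassic, then Paleogene, then Pleistocene

The oldest of these is Devonian (starts 419.2 Ma) and the youngest is Pleistocene (ends 0.0117 Ma).
In between, by decreasing start age: Triassic (251.902), Jurassic (201.4), Paleogene (66).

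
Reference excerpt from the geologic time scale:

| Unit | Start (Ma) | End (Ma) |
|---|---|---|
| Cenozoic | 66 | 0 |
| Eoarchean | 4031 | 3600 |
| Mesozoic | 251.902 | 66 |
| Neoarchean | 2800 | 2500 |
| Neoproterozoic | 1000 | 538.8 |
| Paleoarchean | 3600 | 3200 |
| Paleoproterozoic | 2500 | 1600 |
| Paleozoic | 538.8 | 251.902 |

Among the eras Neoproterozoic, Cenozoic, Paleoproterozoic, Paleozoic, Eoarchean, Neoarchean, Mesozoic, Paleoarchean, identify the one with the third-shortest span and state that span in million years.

Paleozoic, 286.898 million years

Durations: Neoproterozoic 461.2; Cenozoic 66; Paleoproterozoic 900; Paleozoic 286.898; Eoarchean 431; Neoarchean 300; Mesozoic 185.902; Paleoarchean 400 Myr.
Sorted shortest-first: Cenozoic (66), Mesozoic (185.902), Paleozoic (286.898), Neoarchean (300), Paleoarchean (400), Eoarchean (431), Neoproterozoic (461.2), Paleoproterozoic (900).
The third shortest is Paleozoic at 286.898 Myr.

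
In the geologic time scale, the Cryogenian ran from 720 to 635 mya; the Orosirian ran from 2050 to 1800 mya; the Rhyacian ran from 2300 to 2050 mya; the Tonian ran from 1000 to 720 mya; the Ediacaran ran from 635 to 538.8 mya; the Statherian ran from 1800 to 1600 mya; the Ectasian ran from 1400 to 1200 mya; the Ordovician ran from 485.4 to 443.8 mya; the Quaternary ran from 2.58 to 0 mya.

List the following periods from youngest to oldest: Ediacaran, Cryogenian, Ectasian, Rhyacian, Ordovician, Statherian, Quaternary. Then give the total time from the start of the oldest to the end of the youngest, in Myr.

Quaternary, Ordovician, Ediacaran, Cryogenian, Ectasian, Statherian, Rhyacian; total span 2300 Myr

From the excerpt: Ediacaran 635–538.8; Cryogenian 720–635; Ectasian 1400–1200; Rhyacian 2300–2050; Ordovician 485.4–443.8; Statherian 1800–1600; Quaternary 2.58–0 (Ma).
Larger Ma is earlier, so the oldest is Rhyacian and the youngest is Quaternary; youngest to oldest: Quaternary, Ordovician, Ediacaran, Cryogenian, Ectasian, Statherian, Rhyacian.
Oldest start 2300 minus youngest end 0 gives 2300 Myr overall.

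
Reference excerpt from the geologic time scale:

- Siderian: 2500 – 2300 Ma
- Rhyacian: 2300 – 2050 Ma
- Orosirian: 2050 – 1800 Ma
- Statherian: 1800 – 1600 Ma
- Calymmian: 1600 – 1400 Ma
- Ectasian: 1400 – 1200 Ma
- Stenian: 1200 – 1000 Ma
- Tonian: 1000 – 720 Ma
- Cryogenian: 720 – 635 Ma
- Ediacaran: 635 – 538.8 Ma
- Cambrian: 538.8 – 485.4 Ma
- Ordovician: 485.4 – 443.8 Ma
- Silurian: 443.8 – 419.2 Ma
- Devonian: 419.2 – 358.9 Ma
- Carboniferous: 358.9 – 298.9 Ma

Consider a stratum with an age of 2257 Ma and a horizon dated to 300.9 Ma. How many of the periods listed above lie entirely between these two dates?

The older date is 2257 Ma and the younger is 300.9 Ma.
Periods with start < 2257 and end > 300.9 Ma: Orosirian (2050–1800), Statherian (1800–1600), Calymmian (1600–1400), Ectasian (1400–1200), Stenian (1200–1000), Tonian (1000–720), Cryogenian (720–635), Ediacaran (635–538.8), Cambrian (538.8–485.4), Ordovician (485.4–443.8), Silurian (443.8–419.2), Devonian (419.2–358.9).
That is 12 complete periods.

12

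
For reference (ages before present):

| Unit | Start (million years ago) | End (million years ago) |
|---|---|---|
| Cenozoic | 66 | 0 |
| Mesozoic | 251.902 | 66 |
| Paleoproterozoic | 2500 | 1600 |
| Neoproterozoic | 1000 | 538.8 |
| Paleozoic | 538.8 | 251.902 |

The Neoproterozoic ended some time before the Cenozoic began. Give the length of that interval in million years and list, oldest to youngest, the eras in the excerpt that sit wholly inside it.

End of Neoproterozoic = 538.8 Ma; start of Cenozoic = 66 Ma.
Gap = 538.8 − 66 = 472.8 Myr.
Eras wholly inside 538.8–66 Ma: Paleozoic (538.8–251.902), Mesozoic (251.902–66).

472.8 million years; Paleozoic, Mesozoic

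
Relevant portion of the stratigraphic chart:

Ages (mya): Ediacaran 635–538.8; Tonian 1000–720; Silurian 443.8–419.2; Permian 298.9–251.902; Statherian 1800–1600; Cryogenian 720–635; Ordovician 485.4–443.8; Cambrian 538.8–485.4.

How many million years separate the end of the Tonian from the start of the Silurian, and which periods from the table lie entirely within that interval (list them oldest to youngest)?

End of Tonian = 720 Ma; start of Silurian = 443.8 Ma.
Gap = 720 − 443.8 = 276.2 Myr.
Periods wholly inside 720–443.8 Ma: Cryogenian (720–635), Ediacaran (635–538.8), Cambrian (538.8–485.4), Ordovician (485.4–443.8).

276.2 million years; Cryogenian, Ediacaran, Cambrian, Ordovician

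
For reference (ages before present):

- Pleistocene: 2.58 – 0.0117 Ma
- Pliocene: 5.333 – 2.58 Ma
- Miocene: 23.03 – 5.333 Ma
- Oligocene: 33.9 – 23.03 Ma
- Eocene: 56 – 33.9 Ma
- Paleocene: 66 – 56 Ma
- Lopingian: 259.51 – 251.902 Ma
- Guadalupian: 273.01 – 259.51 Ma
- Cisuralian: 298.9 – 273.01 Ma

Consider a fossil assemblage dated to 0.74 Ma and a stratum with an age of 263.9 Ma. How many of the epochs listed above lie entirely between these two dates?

263.9 Ma sits inside the Guadalupian (273.01–259.51) and 0.74 Ma inside the Pleistocene (2.58–0.0117); neither of those is wholly between the two dates.
The listed epochs lying completely between them are Lopingian, Paleocene, Eocene, Oligocene, Miocene, Pliocene — 6 in all.

6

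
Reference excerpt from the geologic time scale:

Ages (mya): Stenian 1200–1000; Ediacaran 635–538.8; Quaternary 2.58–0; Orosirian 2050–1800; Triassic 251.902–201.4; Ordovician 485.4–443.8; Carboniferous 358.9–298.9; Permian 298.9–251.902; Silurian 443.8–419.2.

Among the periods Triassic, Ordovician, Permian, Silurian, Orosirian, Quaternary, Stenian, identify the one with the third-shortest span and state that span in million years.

Start − end for each: Triassic 251.902 − 201.4 = 50.502; Ordovician 485.4 − 443.8 = 41.6; Permian 298.9 − 251.902 = 46.998; Silurian 443.8 − 419.2 = 24.6; Orosirian 2050 − 1800 = 250; Quaternary 2.58 − 0 = 2.58; Stenian 1200 − 1000 = 200.
Ranking these from shortest: Quaternary < Silurian < Ordovician < Permian < Triassic < Stenian < Orosirian.
Position 3 in that ranking is Ordovician, which lasted 41.6 Myr.

Ordovician, 41.6 million years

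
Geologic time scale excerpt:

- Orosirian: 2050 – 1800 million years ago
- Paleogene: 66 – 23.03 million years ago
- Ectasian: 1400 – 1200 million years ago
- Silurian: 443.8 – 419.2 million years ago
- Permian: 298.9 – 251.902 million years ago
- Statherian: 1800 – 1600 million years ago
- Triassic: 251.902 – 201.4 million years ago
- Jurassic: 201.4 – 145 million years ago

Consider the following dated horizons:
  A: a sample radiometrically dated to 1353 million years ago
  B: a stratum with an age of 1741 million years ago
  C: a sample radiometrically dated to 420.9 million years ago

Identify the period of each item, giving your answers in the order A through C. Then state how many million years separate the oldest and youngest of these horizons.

A — Ectasian; B — Statherian; C — Silurian; span 1320.1 million years

A: 1353 Ma lies in 1400–1200 Ma, so Ectasian.
B: 1741 Ma lies in 1800–1600 Ma, so Statherian.
C: 420.9 Ma lies in 443.8–419.2 Ma, so Silurian.
Oldest = 1741 Ma, youngest = 420.9 Ma → span 1320.1 Myr.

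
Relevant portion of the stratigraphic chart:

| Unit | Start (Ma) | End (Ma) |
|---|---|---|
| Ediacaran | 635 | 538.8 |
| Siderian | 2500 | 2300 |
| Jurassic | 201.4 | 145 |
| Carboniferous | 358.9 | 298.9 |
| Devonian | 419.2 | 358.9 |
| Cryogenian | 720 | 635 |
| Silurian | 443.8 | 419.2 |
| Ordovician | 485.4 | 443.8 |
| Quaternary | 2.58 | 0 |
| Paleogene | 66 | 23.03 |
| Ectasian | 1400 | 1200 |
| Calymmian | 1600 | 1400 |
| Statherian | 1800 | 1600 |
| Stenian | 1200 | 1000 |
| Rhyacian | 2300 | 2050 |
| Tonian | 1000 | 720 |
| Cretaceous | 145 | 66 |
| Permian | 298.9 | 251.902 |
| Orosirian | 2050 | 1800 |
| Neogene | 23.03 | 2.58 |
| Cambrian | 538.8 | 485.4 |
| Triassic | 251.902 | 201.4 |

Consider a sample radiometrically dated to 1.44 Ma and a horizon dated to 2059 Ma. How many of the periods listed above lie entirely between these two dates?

19

The older date is 2059 Ma and the younger is 1.44 Ma.
Periods with start < 2059 and end > 1.44 Ma: Orosirian (2050–1800), Statherian (1800–1600), Calymmian (1600–1400), Ectasian (1400–1200), Stenian (1200–1000), Tonian (1000–720), Cryogenian (720–635), Ediacaran (635–538.8), Cambrian (538.8–485.4), Ordovician (485.4–443.8), Silurian (443.8–419.2), Devonian (419.2–358.9), Carboniferous (358.9–298.9), Permian (298.9–251.902), Triassic (251.902–201.4), Jurassic (201.4–145), Cretaceous (145–66), Paleogene (66–23.03), Neogene (23.03–2.58).
That is 19 complete periods.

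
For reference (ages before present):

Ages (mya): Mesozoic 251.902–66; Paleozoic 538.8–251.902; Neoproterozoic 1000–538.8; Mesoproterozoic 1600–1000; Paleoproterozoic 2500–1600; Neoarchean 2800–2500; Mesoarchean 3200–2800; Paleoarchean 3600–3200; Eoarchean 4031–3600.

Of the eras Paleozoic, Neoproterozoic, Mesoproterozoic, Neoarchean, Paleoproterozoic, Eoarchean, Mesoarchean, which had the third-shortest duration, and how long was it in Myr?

Durations: Paleozoic 286.898; Neoproterozoic 461.2; Mesoproterozoic 600; Neoarchean 300; Paleoproterozoic 900; Eoarchean 431; Mesoarchean 400 Myr.
Sorted shortest-first: Paleozoic (286.898), Neoarchean (300), Mesoarchean (400), Eoarchean (431), Neoproterozoic (461.2), Mesoproterozoic (600), Paleoproterozoic (900).
The third shortest is Mesoarchean at 400 Myr.

Mesoarchean, 400 million years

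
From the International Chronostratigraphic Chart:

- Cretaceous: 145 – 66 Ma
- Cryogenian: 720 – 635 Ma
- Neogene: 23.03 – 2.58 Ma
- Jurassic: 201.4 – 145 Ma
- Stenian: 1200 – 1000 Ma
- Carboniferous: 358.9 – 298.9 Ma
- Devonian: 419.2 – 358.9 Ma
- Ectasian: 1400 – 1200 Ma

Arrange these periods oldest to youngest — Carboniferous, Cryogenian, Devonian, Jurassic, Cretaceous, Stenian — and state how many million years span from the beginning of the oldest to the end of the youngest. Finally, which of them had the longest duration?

Start ages (Ma): Stenian 1200, Cryogenian 720, Devonian 419.2, Carboniferous 358.9, Jurassic 201.4, Cretaceous 145.
Ordered oldest to youngest: Stenian, Cryogenian, Devonian, Carboniferous, Jurassic, Cretaceous.
Span = 1200 − 66 = 1134 Myr.
Durations: Stenian 200, Devonian 60.3, Carboniferous 60, Jurassic 56.4, Cretaceous 79, Cryogenian 85 → longest is Stenian (200 Myr).

Stenian, Cryogenian, Devonian, Carboniferous, Jurassic, Cretaceous; total span 1134 Myr; longest is Stenian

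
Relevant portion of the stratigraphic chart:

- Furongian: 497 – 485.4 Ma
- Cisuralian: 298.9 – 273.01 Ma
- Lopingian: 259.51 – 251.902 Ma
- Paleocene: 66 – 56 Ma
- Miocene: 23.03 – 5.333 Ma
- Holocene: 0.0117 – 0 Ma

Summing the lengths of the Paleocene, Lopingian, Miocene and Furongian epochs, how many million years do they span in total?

46.905 million years

Each duration: Paleocene = 10; Lopingian = 7.608; Miocene = 17.697; Furongian = 11.6.
Sum: 10 + 7.608 + 17.697 + 11.6 = 46.905 Myr.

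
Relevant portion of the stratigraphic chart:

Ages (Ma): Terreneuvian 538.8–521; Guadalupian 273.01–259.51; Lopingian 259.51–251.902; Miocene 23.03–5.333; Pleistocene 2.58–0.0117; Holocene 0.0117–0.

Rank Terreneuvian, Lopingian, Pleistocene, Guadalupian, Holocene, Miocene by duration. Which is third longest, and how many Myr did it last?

Durations: Terreneuvian 17.8; Lopingian 7.608; Pleistocene 2.5683; Guadalupian 13.5; Holocene 0.0117; Miocene 17.697 Myr.
Sorted longest-first: Terreneuvian (17.8), Miocene (17.697), Guadalupian (13.5), Lopingian (7.608), Pleistocene (2.5683), Holocene (0.0117).
The third longest is Guadalupian at 13.5 Myr.

Guadalupian, 13.5 million years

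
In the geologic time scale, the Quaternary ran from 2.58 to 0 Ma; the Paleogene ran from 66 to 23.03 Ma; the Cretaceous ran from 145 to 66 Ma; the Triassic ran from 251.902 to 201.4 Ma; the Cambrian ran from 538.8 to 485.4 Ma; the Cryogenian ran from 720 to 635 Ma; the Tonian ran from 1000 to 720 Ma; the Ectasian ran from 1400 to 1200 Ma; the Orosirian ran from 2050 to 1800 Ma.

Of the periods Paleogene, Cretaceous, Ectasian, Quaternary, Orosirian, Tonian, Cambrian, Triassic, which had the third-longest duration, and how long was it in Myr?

Durations: Paleogene 42.97; Cretaceous 79; Ectasian 200; Quaternary 2.58; Orosirian 250; Tonian 280; Cambrian 53.4; Triassic 50.502 Myr.
Sorted longest-first: Tonian (280), Orosirian (250), Ectasian (200), Cretaceous (79), Cambrian (53.4), Triassic (50.502), Paleogene (42.97), Quaternary (2.58).
The third longest is Ectasian at 200 Myr.

Ectasian, 200 million years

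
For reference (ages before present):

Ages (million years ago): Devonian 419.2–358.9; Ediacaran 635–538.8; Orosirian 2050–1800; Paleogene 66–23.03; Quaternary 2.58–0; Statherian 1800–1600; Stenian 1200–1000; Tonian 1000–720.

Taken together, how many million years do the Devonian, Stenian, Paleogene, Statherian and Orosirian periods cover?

Duration is start − end for each: (419.2 − 358.9) + (1200 − 1000) + (66 − 23.03) + (1800 − 1600) + (2050 − 1800).
That is 60.3 + 200 + 42.97 + 200 + 250, which totals 753.27 million years.

753.27 million years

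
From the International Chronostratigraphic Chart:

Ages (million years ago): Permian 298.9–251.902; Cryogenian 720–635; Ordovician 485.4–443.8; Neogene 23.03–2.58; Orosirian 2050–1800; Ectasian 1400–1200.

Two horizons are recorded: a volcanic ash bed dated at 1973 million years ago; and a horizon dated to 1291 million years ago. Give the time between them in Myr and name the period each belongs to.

Elapsed time: 1973 − 1291 = 682 Myr.
1973 Ma lies within 2050–1800 Ma: Orosirian.
1291 Ma lies within 1400–1200 Ma: Ectasian.

682 million years apart; the first in the Orosirian, the second in the Ectasian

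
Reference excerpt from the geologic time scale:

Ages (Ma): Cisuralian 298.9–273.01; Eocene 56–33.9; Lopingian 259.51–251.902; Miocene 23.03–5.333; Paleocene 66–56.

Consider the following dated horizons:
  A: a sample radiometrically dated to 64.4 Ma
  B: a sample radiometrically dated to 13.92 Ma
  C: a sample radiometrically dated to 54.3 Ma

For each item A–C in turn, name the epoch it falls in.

A: 64.4 Ma lies in 66–56 Ma, so Paleocene.
B: 13.92 Ma lies in 23.03–5.333 Ma, so Miocene.
C: 54.3 Ma lies in 56–33.9 Ma, so Eocene.

A — Paleocene; B — Miocene; C — Eocene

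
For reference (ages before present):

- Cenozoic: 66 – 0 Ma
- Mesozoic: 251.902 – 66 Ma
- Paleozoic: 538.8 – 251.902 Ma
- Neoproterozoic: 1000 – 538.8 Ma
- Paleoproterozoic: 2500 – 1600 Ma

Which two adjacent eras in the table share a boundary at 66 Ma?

The Mesozoic ends at 66 Ma and the Cenozoic begins at 66 Ma, so they share that boundary.

Mesozoic and Cenozoic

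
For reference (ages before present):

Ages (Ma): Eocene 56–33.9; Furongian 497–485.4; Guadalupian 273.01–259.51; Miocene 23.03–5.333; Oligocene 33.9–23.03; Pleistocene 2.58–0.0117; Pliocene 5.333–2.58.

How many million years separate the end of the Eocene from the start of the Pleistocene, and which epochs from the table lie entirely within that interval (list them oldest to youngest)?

End of Eocene = 33.9 Ma; start of Pleistocene = 2.58 Ma.
Gap = 33.9 − 2.58 = 31.32 Myr.
Epochs wholly inside 33.9–2.58 Ma: Oligocene (33.9–23.03), Miocene (23.03–5.333), Pliocene (5.333–2.58).

31.32 million years; Oligocene, Miocene, Pliocene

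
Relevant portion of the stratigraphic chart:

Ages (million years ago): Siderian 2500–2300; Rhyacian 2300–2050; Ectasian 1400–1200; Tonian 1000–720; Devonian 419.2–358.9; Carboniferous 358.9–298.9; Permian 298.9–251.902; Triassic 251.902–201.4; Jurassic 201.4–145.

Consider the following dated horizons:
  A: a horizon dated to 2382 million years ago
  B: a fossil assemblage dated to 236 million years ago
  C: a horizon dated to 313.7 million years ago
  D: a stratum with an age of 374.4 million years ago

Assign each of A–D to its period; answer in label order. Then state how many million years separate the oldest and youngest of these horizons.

Match each age against the start–end ranges in the excerpt: A = 2382 Ma → Siderian (2500–2300); B = 236 Ma → Triassic (251.902–201.4); C = 313.7 Ma → Carboniferous (358.9–298.9); D = 374.4 Ma → Devonian (419.2–358.9).
The largest age is 2382 Ma and the smallest is 236 Ma; their difference is 2146 Myr.

A — Siderian; B — Triassic; C — Carboniferous; D — Devonian; span 2146 million years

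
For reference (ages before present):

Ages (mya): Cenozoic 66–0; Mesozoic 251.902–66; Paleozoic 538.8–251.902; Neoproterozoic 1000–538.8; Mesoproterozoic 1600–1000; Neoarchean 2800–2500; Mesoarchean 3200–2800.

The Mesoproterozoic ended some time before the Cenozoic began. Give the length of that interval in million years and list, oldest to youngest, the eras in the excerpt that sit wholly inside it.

934 million years; Neoproterozoic, Paleozoic, Mesozoic

End of Mesoproterozoic = 1000 Ma; start of Cenozoic = 66 Ma.
Gap = 1000 − 66 = 934 Myr.
Eras wholly inside 1000–66 Ma: Neoproterozoic (1000–538.8), Paleozoic (538.8–251.902), Mesozoic (251.902–66).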